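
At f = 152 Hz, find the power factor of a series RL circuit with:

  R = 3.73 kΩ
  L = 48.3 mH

Step 1 — Angular frequency: ω = 2π·f = 2π·152 = 955 rad/s.
Step 2 — Component impedances:
  R: Z = R = 3730 Ω
  L: Z = jωL = j·955·0.0483 = 0 + j46.13 Ω
Step 3 — Series combination: Z_total = R + L = 3730 + j46.13 Ω = 3730∠0.7° Ω.
Step 4 — Power factor: PF = cos(φ) = Re(Z)/|Z| = 3730/3730.3 = 0.9999.
Step 5 — Type: Im(Z) = 46.13 ⇒ lagging (phase φ = 0.7°).

PF = 0.9999 (lagging, φ = 0.7°)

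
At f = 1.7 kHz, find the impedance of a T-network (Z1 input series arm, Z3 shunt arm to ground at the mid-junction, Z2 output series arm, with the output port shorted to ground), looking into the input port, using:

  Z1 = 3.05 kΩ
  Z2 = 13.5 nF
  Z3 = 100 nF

Step 1 — Angular frequency: ω = 2π·f = 2π·1700 = 1.068e+04 rad/s.
Step 2 — Component impedances:
  Z1: Z = R = 3050 Ω
  Z2: Z = 1/(jωC) = -j/(ω·C) = 0 - j6935 Ω
  Z3: Z = 1/(jωC) = -j/(ω·C) = 0 - j936.2 Ω
Step 3 — With the output port shorted to ground, the output series arm Z2 runs from the junction to ground; the shunt arm Z3 also runs from the junction to ground. They appear in parallel: Z3 || Z2 = 0 - j824.9 Ω.
Step 4 — Series with input arm Z1: Z_in = Z1 + (Z3 || Z2) = 3050 - j824.9 Ω = 3160∠-15.1° Ω.

Z = 3050 - j824.9 Ω = 3160∠-15.1° Ω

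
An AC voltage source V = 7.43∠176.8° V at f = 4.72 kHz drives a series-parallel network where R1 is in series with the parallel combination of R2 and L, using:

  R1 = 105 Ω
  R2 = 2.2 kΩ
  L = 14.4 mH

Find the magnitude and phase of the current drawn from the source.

Step 1 — Angular frequency: ω = 2π·f = 2π·4720 = 2.966e+04 rad/s.
Step 2 — Component impedances:
  R1: Z = R = 105 Ω
  R2: Z = R = 2200 Ω
  L: Z = jωL = j·2.966e+04·0.0144 = 0 + j427.1 Ω
Step 3 — Parallel branch: R2 || L = 1/(1/R2 + 1/L) = 79.89 + j411.5 Ω.
Step 4 — Series with R1: Z_total = R1 + (R2 || L) = 184.9 + j411.5 Ω = 451.2∠65.8° Ω.
Step 5 — Source phasor: V = 7.43∠176.8° V = -7.418 + j0.4148 V.
Step 6 — Ohm's law: I = V / Z_total = (-7.418 + j0.4148) / (184.9 + j411.5) = -0.0059 + j0.01538 A.
Step 7 — Convert to polar: |I| = 0.01647 A, ∠I = 111.0°.

I = 0.01647∠111.0° A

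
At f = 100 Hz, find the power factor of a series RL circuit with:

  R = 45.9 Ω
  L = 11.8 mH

Step 1 — Angular frequency: ω = 2π·f = 2π·100 = 628.3 rad/s.
Step 2 — Component impedances:
  R: Z = R = 45.9 Ω
  L: Z = jωL = j·628.3·0.0118 = 0 + j7.414 Ω
Step 3 — Series combination: Z_total = R + L = 45.9 + j7.414 Ω = 46.49∠9.2° Ω.
Step 4 — Power factor: PF = cos(φ) = Re(Z)/|Z| = 45.9/46.495 = 0.9872.
Step 5 — Type: Im(Z) = 7.414 ⇒ lagging (phase φ = 9.2°).

PF = 0.9872 (lagging, φ = 9.2°)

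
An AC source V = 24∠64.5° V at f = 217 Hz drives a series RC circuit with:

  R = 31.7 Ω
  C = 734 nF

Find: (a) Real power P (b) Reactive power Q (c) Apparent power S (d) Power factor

Step 1 — Angular frequency: ω = 2π·f = 2π·217 = 1363 rad/s.
Step 2 — Component impedances:
  R: Z = R = 31.7 Ω
  C: Z = 1/(jωC) = -j/(ω·C) = 0 - j999.2 Ω
Step 3 — Series combination: Z_total = R + C = 31.7 - j999.2 Ω = 999.7∠-88.2° Ω.
Step 4 — Source phasor: V = 24∠64.5° V = 10.33 + j21.66 V.
Step 5 — Current: I = V / Z = -0.02133 + j0.01102 A = 0.02401∠152.7° A.
Step 6 — Complex power: S = V·I* = 0.01827 - j0.5759 VA.
Step 7 — Real power: P = Re(S) = 0.01827 W.
Step 8 — Reactive power: Q = Im(S) = -0.5759 VAR.
Step 9 — Apparent power: |S| = 0.5762 VA.
Step 10 — Power factor: PF = P/|S| = 0.03171 (leading).

(a) P = 0.01827 W  (b) Q = -0.5759 VAR  (c) S = 0.5762 VA  (d) PF = 0.03171 (leading)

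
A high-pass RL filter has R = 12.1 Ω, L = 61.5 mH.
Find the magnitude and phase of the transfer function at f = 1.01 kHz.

Step 1 — Angular frequency: ω = 2π·1010 = 6346 rad/s.
Step 2 — Transfer function: H(jω) = jωL/(R + jωL).
Step 3 — Numerator jωL = j·390.3; denominator R + jωL = 12.1 + j390.3.
Step 4 — H = 0.999 + j0.03097.
Step 5 — Magnitude: |H| = 0.9995 (-0.0 dB); phase: φ = 1.8°.

|H| = 0.9995 (-0.0 dB), φ = 1.8°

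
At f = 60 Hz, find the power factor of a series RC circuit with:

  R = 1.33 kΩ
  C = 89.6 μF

Step 1 — Angular frequency: ω = 2π·f = 2π·60 = 377 rad/s.
Step 2 — Component impedances:
  R: Z = R = 1330 Ω
  C: Z = 1/(jωC) = -j/(ω·C) = 0 - j29.6 Ω
Step 3 — Series combination: Z_total = R + C = 1330 - j29.6 Ω = 1330∠-1.3° Ω.
Step 4 — Power factor: PF = cos(φ) = Re(Z)/|Z| = 1330/1330.3 = 0.9998.
Step 5 — Type: Im(Z) = -29.6 ⇒ leading (phase φ = -1.3°).

PF = 0.9998 (leading, φ = -1.3°)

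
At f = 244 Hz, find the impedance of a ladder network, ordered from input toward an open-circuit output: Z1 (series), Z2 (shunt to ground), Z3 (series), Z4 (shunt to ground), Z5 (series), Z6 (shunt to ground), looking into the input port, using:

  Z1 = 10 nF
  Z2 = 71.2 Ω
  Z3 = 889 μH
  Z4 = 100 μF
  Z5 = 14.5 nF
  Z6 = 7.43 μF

Step 1 — Angular frequency: ω = 2π·f = 2π·244 = 1533 rad/s.
Step 2 — Component impedances:
  Z1: Z = 1/(jωC) = -j/(ω·C) = 0 - j6.523e+04 Ω
  Z2: Z = R = 71.2 Ω
  Z3: Z = jωL = j·1533·0.000889 = 0 + j1.363 Ω
  Z4: Z = 1/(jωC) = -j/(ω·C) = 0 - j6.523 Ω
  Z5: Z = 1/(jωC) = -j/(ω·C) = 0 - j4.498e+04 Ω
  Z6: Z = 1/(jωC) = -j/(ω·C) = 0 - j87.79 Ω
Step 3 — Ladder network (open output): work backward from the far end, alternating series and parallel combinations. Z_in = 0.3718 - j6.523e+04 Ω = 6.523e+04∠-90.0° Ω.

Z = 0.3718 - j6.523e+04 Ω = 6.523e+04∠-90.0° Ω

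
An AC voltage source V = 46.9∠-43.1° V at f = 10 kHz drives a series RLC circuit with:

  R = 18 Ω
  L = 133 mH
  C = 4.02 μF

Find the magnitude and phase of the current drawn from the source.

Step 1 — Angular frequency: ω = 2π·f = 2π·1e+04 = 6.283e+04 rad/s.
Step 2 — Component impedances:
  R: Z = R = 18 Ω
  L: Z = jωL = j·6.283e+04·0.133 = 0 + j8357 Ω
  C: Z = 1/(jωC) = -j/(ω·C) = 0 - j3.959 Ω
Step 3 — Series combination: Z_total = R + L + C = 18 + j8353 Ω = 8353∠89.9° Ω.
Step 4 — Source phasor: V = 46.9∠-43.1° V = 34.24 - j32.05 V.
Step 5 — Ohm's law: I = V / Z_total = (34.24 - j32.05) / (18 + j8353) = -0.003828 - j0.004108 A.
Step 6 — Convert to polar: |I| = 0.005615 A, ∠I = -133.0°.

I = 0.005615∠-133.0° A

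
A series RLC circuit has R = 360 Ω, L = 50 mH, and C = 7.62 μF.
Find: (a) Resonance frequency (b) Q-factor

Step 1 — Resonance condition Im(Z)=0 gives ω₀ = 1/√(LC).
Step 2 — ω₀ = 1/√(0.05·7.62e-06) = 1620 rad/s.
Step 3 — f₀ = ω₀/(2π) = 257.8 Hz.
Step 4 — Series Q: Q = ω₀L/R = 1620·0.05/360 = 0.225.

(a) f₀ = 257.8 Hz  (b) Q = 0.225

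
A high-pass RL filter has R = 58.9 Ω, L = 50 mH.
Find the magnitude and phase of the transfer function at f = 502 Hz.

Step 1 — Angular frequency: ω = 2π·502 = 3154 rad/s.
Step 2 — Transfer function: H(jω) = jωL/(R + jωL).
Step 3 — Numerator jωL = j·157.7; denominator R + jωL = 58.9 + j157.7.
Step 4 — H = 0.8776 + j0.3278.
Step 5 — Magnitude: |H| = 0.9368 (-0.6 dB); phase: φ = 20.5°.

|H| = 0.9368 (-0.6 dB), φ = 20.5°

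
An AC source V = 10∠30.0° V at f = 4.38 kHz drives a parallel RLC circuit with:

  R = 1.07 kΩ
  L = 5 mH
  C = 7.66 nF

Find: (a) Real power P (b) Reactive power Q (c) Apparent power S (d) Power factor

Step 1 — Angular frequency: ω = 2π·f = 2π·4380 = 2.752e+04 rad/s.
Step 2 — Component impedances:
  R: Z = R = 1070 Ω
  L: Z = jωL = j·2.752e+04·0.005 = 0 + j137.6 Ω
  C: Z = 1/(jωC) = -j/(ω·C) = 0 - j4744 Ω
Step 3 — Parallel combination: 1/Z_total = 1/R + 1/L + 1/C; Z_total = 18.45 + j139.3 Ω = 140.5∠82.5° Ω.
Step 4 — Source phasor: V = 10∠30.0° V = 8.66 + j5 V.
Step 5 — Current: I = V / Z = 0.04338 - j0.05644 A = 0.07118∠-52.5° A.
Step 6 — Complex power: S = V·I* = 0.09346 + j0.7057 VA.
Step 7 — Real power: P = Re(S) = 0.09346 W.
Step 8 — Reactive power: Q = Im(S) = 0.7057 VAR.
Step 9 — Apparent power: |S| = 0.7118 VA.
Step 10 — Power factor: PF = P/|S| = 0.1313 (lagging).

(a) P = 0.09346 W  (b) Q = 0.7057 VAR  (c) S = 0.7118 VA  (d) PF = 0.1313 (lagging)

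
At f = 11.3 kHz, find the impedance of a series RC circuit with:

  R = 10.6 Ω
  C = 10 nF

Step 1 — Angular frequency: ω = 2π·f = 2π·1.13e+04 = 7.1e+04 rad/s.
Step 2 — Component impedances:
  R: Z = R = 10.6 Ω
  C: Z = 1/(jωC) = -j/(ω·C) = 0 - j1408 Ω
Step 3 — Series combination: Z_total = R + C = 10.6 - j1408 Ω = 1408∠-89.6° Ω.

Z = 10.6 - j1408 Ω = 1408∠-89.6° Ω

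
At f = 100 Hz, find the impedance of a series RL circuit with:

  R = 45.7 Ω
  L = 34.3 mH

Step 1 — Angular frequency: ω = 2π·f = 2π·100 = 628.3 rad/s.
Step 2 — Component impedances:
  R: Z = R = 45.7 Ω
  L: Z = jωL = j·628.3·0.0343 = 0 + j21.55 Ω
Step 3 — Series combination: Z_total = R + L = 45.7 + j21.55 Ω = 50.53∠25.2° Ω.

Z = 45.7 + j21.55 Ω = 50.53∠25.2° Ω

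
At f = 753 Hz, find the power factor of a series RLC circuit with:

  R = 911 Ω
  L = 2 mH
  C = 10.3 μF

Step 1 — Angular frequency: ω = 2π·f = 2π·753 = 4731 rad/s.
Step 2 — Component impedances:
  R: Z = R = 911 Ω
  L: Z = jωL = j·4731·0.002 = 0 + j9.462 Ω
  C: Z = 1/(jωC) = -j/(ω·C) = 0 - j20.52 Ω
Step 3 — Series combination: Z_total = R + L + C = 911 - j11.06 Ω = 911.1∠-0.7° Ω.
Step 4 — Power factor: PF = cos(φ) = Re(Z)/|Z| = 911/911.1 = 0.9999.
Step 5 — Type: Im(Z) = -11.06 ⇒ leading (phase φ = -0.7°).

PF = 0.9999 (leading, φ = -0.7°)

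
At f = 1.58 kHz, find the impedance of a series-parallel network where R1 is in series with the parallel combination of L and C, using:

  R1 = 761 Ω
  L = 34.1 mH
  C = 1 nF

Step 1 — Angular frequency: ω = 2π·f = 2π·1580 = 9927 rad/s.
Step 2 — Component impedances:
  R1: Z = R = 761 Ω
  L: Z = jωL = j·9927·0.0341 = 0 + j338.5 Ω
  C: Z = 1/(jωC) = -j/(ω·C) = 0 - j1.007e+05 Ω
Step 3 — Parallel branch: L || C = 1/(1/L + 1/C) = 0 + j339.7 Ω.
Step 4 — Series with R1: Z_total = R1 + (L || C) = 761 + j339.7 Ω = 833.4∠24.1° Ω.

Z = 761 + j339.7 Ω = 833.4∠24.1° Ω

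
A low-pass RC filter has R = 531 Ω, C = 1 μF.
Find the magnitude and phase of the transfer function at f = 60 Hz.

Step 1 — Angular frequency: ω = 2π·60 = 377 rad/s.
Step 2 — Transfer function: H(jω) = 1/(1 + jωRC).
Step 3 — Denominator: 1 + jωRC = 1 + j·377·531·1e-06 = 1 + j0.2002.
Step 4 — H = 0.9615 - j0.1925.
Step 5 — Magnitude: |H| = 0.9805 (-0.2 dB); phase: φ = -11.3°.

|H| = 0.9805 (-0.2 dB), φ = -11.3°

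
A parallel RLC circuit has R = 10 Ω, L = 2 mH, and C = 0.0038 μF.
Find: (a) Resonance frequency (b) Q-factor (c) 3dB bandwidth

Step 1 — Resonance: ω₀ = 1/√(LC) = 1/√(0.002·3.8e-09) = 3.627e+05 rad/s.
Step 2 — f₀ = ω₀/(2π) = 5.773e+04 Hz.
Step 3 — Parallel Q: Q = R/(ω₀L) = 10/(3.627e+05·0.002) = 0.01378.
Step 4 — Bandwidth: Δω = ω₀/Q = 2.632e+07 rad/s; BW = Δω/(2π) = 4.188e+06 Hz.

(a) f₀ = 5.773e+04 Hz  (b) Q = 0.01378  (c) BW = 4.188e+06 Hz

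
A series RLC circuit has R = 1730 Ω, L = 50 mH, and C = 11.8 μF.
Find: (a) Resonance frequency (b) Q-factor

Step 1 — Resonance condition Im(Z)=0 gives ω₀ = 1/√(LC).
Step 2 — ω₀ = 1/√(0.05·1.18e-05) = 1302 rad/s.
Step 3 — f₀ = ω₀/(2π) = 207.2 Hz.
Step 4 — Series Q: Q = ω₀L/R = 1302·0.05/1730 = 0.03763.

(a) f₀ = 207.2 Hz  (b) Q = 0.03763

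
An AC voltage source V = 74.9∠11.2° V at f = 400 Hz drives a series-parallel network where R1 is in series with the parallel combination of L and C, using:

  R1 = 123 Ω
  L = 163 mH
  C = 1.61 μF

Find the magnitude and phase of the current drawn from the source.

Step 1 — Angular frequency: ω = 2π·f = 2π·400 = 2513 rad/s.
Step 2 — Component impedances:
  R1: Z = R = 123 Ω
  L: Z = jωL = j·2513·0.163 = 0 + j409.7 Ω
  C: Z = 1/(jωC) = -j/(ω·C) = 0 - j247.1 Ω
Step 3 — Parallel branch: L || C = 1/(1/L + 1/C) = 0 - j622.9 Ω.
Step 4 — Series with R1: Z_total = R1 + (L || C) = 123 - j622.9 Ω = 634.9∠-78.8° Ω.
Step 5 — Source phasor: V = 74.9∠11.2° V = 73.47 + j14.55 V.
Step 6 — Ohm's law: I = V / Z_total = (73.47 + j14.55) / (123 - j622.9) = -6.221e-05 + j0.118 A.
Step 7 — Convert to polar: |I| = 0.118 A, ∠I = 90.0°.

I = 0.118∠90.0° A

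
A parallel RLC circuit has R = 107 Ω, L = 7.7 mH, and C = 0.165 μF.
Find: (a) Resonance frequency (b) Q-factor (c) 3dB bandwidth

Step 1 — Resonance: ω₀ = 1/√(LC) = 1/√(0.0077·1.65e-07) = 2.806e+04 rad/s.
Step 2 — f₀ = ω₀/(2π) = 4465 Hz.
Step 3 — Parallel Q: Q = R/(ω₀L) = 107/(2.806e+04·0.0077) = 0.4953.
Step 4 — Bandwidth: Δω = ω₀/Q = 5.664e+04 rad/s; BW = Δω/(2π) = 9015 Hz.

(a) f₀ = 4465 Hz  (b) Q = 0.4953  (c) BW = 9015 Hz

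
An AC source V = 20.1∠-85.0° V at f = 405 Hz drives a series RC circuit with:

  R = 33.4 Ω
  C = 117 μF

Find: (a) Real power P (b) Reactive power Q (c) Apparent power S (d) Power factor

Step 1 — Angular frequency: ω = 2π·f = 2π·405 = 2545 rad/s.
Step 2 — Component impedances:
  R: Z = R = 33.4 Ω
  C: Z = 1/(jωC) = -j/(ω·C) = 0 - j3.359 Ω
Step 3 — Series combination: Z_total = R + C = 33.4 - j3.359 Ω = 33.57∠-5.7° Ω.
Step 4 — Source phasor: V = 20.1∠-85.0° V = 1.752 - j20.02 V.
Step 5 — Current: I = V / Z = 0.1116 - j0.5883 A = 0.5988∠-79.3° A.
Step 6 — Complex power: S = V·I* = 11.98 - j1.204 VA.
Step 7 — Real power: P = Re(S) = 11.98 W.
Step 8 — Reactive power: Q = Im(S) = -1.204 VAR.
Step 9 — Apparent power: |S| = 12.04 VA.
Step 10 — Power factor: PF = P/|S| = 0.995 (leading).

(a) P = 11.98 W  (b) Q = -1.204 VAR  (c) S = 12.04 VA  (d) PF = 0.995 (leading)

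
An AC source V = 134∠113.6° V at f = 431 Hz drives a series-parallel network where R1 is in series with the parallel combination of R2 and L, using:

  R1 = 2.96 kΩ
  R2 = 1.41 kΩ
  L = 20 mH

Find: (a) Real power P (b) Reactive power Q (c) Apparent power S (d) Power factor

Step 1 — Angular frequency: ω = 2π·f = 2π·431 = 2708 rad/s.
Step 2 — Component impedances:
  R1: Z = R = 2960 Ω
  R2: Z = R = 1410 Ω
  L: Z = jωL = j·2708·0.02 = 0 + j54.16 Ω
Step 3 — Parallel branch: R2 || L = 1/(1/R2 + 1/L) = 2.077 + j54.08 Ω.
Step 4 — Series with R1: Z_total = R1 + (R2 || L) = 2962 + j54.08 Ω = 2963∠1.0° Ω.
Step 5 — Source phasor: V = 134∠113.6° V = -53.65 + j122.8 V.
Step 6 — Current: I = V / Z = -0.01735 + j0.04177 A = 0.04523∠112.6° A.
Step 7 — Complex power: S = V·I* = 6.06 + j0.1106 VA.
Step 8 — Real power: P = Re(S) = 6.06 W.
Step 9 — Reactive power: Q = Im(S) = 0.1106 VAR.
Step 10 — Apparent power: |S| = 6.061 VA.
Step 11 — Power factor: PF = P/|S| = 0.9998 (lagging).

(a) P = 6.06 W  (b) Q = 0.1106 VAR  (c) S = 6.061 VA  (d) PF = 0.9998 (lagging)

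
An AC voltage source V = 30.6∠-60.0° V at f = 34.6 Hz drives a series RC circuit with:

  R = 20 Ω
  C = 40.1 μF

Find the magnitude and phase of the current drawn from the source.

Step 1 — Angular frequency: ω = 2π·f = 2π·34.6 = 217.4 rad/s.
Step 2 — Component impedances:
  R: Z = R = 20 Ω
  C: Z = 1/(jωC) = -j/(ω·C) = 0 - j114.7 Ω
Step 3 — Series combination: Z_total = R + C = 20 - j114.7 Ω = 116.4∠-80.1° Ω.
Step 4 — Source phasor: V = 30.6∠-60.0° V = 15.3 - j26.5 V.
Step 5 — Ohm's law: I = V / Z_total = (15.3 - j26.5) / (20 - j114.7) = 0.2468 + j0.09035 A.
Step 6 — Convert to polar: |I| = 0.2628 A, ∠I = 20.1°.

I = 0.2628∠20.1° A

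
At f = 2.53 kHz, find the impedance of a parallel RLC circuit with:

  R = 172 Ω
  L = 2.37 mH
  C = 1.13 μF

Step 1 — Angular frequency: ω = 2π·f = 2π·2530 = 1.59e+04 rad/s.
Step 2 — Component impedances:
  R: Z = R = 172 Ω
  L: Z = jωL = j·1.59e+04·0.00237 = 0 + j37.67 Ω
  C: Z = 1/(jωC) = -j/(ω·C) = 0 - j55.67 Ω
Step 3 — Parallel combination: 1/Z_total = 1/R + 1/L + 1/C; Z_total = 54.12 + j79.87 Ω = 96.48∠55.9° Ω.

Z = 54.12 + j79.87 Ω = 96.48∠55.9° Ω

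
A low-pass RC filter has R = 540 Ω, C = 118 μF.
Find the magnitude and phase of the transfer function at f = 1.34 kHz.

Step 1 — Angular frequency: ω = 2π·1340 = 8419 rad/s.
Step 2 — Transfer function: H(jω) = 1/(1 + jωRC).
Step 3 — Denominator: 1 + jωRC = 1 + j·8419·540·0.000118 = 1 + j536.5.
Step 4 — H = 3.474e-06 - j0.001864.
Step 5 — Magnitude: |H| = 0.001864 (-54.6 dB); phase: φ = -89.9°.

|H| = 0.001864 (-54.6 dB), φ = -89.9°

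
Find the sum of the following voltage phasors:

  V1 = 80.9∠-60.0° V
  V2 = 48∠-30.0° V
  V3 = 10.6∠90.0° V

Step 1 — Convert each phasor to rectangular form:
  V1 = 80.9·(cos(-60.0°) + j·sin(-60.0°)) = 40.45 - j70.06 V
  V2 = 48·(cos(-30.0°) + j·sin(-30.0°)) = 41.57 - j24 V
  V3 = 10.6·(cos(90.0°) + j·sin(90.0°)) = 0 + j10.6 V
Step 2 — Sum components: V_total = 82.02 - j83.46 V.
Step 3 — Convert to polar: |V_total| = 117 V, ∠V_total = -45.5°.

V_total = 117∠-45.5° V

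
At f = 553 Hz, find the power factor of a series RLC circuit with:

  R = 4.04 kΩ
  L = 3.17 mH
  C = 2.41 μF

Step 1 — Angular frequency: ω = 2π·f = 2π·553 = 3475 rad/s.
Step 2 — Component impedances:
  R: Z = R = 4040 Ω
  L: Z = jωL = j·3475·0.00317 = 0 + j11.01 Ω
  C: Z = 1/(jωC) = -j/(ω·C) = 0 - j119.4 Ω
Step 3 — Series combination: Z_total = R + L + C = 4040 - j108.4 Ω = 4041∠-1.5° Ω.
Step 4 — Power factor: PF = cos(φ) = Re(Z)/|Z| = 4040/4041.5 = 0.9996.
Step 5 — Type: Im(Z) = -108.4 ⇒ leading (phase φ = -1.5°).

PF = 0.9996 (leading, φ = -1.5°)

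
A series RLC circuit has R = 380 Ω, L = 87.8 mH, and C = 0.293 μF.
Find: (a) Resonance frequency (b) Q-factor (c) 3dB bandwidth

Step 1 — Resonance: ω₀ = 1/√(LC) = 1/√(0.0878·2.93e-07) = 6235 rad/s.
Step 2 — f₀ = ω₀/(2π) = 992.3 Hz.
Step 3 — Series Q: Q = ω₀L/R = 6235·0.0878/380 = 1.441.
Step 4 — Bandwidth: Δω = ω₀/Q = 4328 rad/s; BW = Δω/(2π) = 688.8 Hz.

(a) f₀ = 992.3 Hz  (b) Q = 1.441  (c) BW = 688.8 Hz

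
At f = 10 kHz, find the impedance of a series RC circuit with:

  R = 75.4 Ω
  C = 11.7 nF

Step 1 — Angular frequency: ω = 2π·f = 2π·1e+04 = 6.283e+04 rad/s.
Step 2 — Component impedances:
  R: Z = R = 75.4 Ω
  C: Z = 1/(jωC) = -j/(ω·C) = 0 - j1360 Ω
Step 3 — Series combination: Z_total = R + C = 75.4 - j1360 Ω = 1362∠-86.8° Ω.

Z = 75.4 - j1360 Ω = 1362∠-86.8° Ω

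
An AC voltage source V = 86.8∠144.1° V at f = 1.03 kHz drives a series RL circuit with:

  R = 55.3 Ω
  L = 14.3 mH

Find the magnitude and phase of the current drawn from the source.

Step 1 — Angular frequency: ω = 2π·f = 2π·1030 = 6472 rad/s.
Step 2 — Component impedances:
  R: Z = R = 55.3 Ω
  L: Z = jωL = j·6472·0.0143 = 0 + j92.55 Ω
Step 3 — Series combination: Z_total = R + L = 55.3 + j92.55 Ω = 107.8∠59.1° Ω.
Step 4 — Source phasor: V = 86.8∠144.1° V = -70.31 + j50.9 V.
Step 5 — Ohm's law: I = V / Z_total = (-70.31 + j50.9) / (55.3 + j92.55) = 0.07073 + j0.802 A.
Step 6 — Convert to polar: |I| = 0.8051 A, ∠I = 85.0°.

I = 0.8051∠85.0° A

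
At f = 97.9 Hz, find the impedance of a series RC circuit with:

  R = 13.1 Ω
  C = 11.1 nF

Step 1 — Angular frequency: ω = 2π·f = 2π·97.9 = 615.1 rad/s.
Step 2 — Component impedances:
  R: Z = R = 13.1 Ω
  C: Z = 1/(jωC) = -j/(ω·C) = 0 - j1.465e+05 Ω
Step 3 — Series combination: Z_total = R + C = 13.1 - j1.465e+05 Ω = 1.465e+05∠-90.0° Ω.

Z = 13.1 - j1.465e+05 Ω = 1.465e+05∠-90.0° Ω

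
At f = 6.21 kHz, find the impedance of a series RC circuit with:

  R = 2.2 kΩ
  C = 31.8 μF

Step 1 — Angular frequency: ω = 2π·f = 2π·6210 = 3.902e+04 rad/s.
Step 2 — Component impedances:
  R: Z = R = 2200 Ω
  C: Z = 1/(jωC) = -j/(ω·C) = 0 - j0.8059 Ω
Step 3 — Series combination: Z_total = R + C = 2200 - j0.8059 Ω = 2200∠-0.0° Ω.

Z = 2200 - j0.8059 Ω = 2200∠-0.0° Ω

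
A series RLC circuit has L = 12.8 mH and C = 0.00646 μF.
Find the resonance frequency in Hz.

Step 1 — Resonance condition Im(Z)=0 gives ω₀ = 1/√(LC).
Step 2 — ω₀ = 1/√(0.0128·6.46e-09) = 1.1e+05 rad/s.
Step 3 — f₀ = ω₀/(2π) = 1.75e+04 Hz.

f₀ = 1.75e+04 Hz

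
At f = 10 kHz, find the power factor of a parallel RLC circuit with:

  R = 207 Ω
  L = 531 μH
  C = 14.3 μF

Step 1 — Angular frequency: ω = 2π·f = 2π·1e+04 = 6.283e+04 rad/s.
Step 2 — Component impedances:
  R: Z = R = 207 Ω
  L: Z = jωL = j·6.283e+04·0.000531 = 0 + j33.36 Ω
  C: Z = 1/(jωC) = -j/(ω·C) = 0 - j1.113 Ω
Step 3 — Parallel combination: 1/Z_total = 1/R + 1/L + 1/C; Z_total = 0.006404 - j1.151 Ω = 1.151∠-89.7° Ω.
Step 4 — Power factor: PF = cos(φ) = Re(Z)/|Z| = 0.006404/1.1514 = 0.005562.
Step 5 — Type: Im(Z) = -1.151 ⇒ leading (phase φ = -89.7°).

PF = 0.005562 (leading, φ = -89.7°)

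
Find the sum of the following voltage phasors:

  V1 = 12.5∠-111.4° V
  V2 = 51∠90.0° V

Step 1 — Convert each phasor to rectangular form:
  V1 = 12.5·(cos(-111.4°) + j·sin(-111.4°)) = -4.561 - j11.64 V
  V2 = 51·(cos(90.0°) + j·sin(90.0°)) = 0 + j51 V
Step 2 — Sum components: V_total = -4.561 + j39.36 V.
Step 3 — Convert to polar: |V_total| = 39.63 V, ∠V_total = 96.6°.

V_total = 39.63∠96.6° V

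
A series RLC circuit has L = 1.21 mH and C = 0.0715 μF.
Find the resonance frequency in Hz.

Step 1 — Resonance condition Im(Z)=0 gives ω₀ = 1/√(LC).
Step 2 — ω₀ = 1/√(0.00121·7.15e-08) = 1.075e+05 rad/s.
Step 3 — f₀ = ω₀/(2π) = 1.711e+04 Hz.

f₀ = 1.711e+04 Hz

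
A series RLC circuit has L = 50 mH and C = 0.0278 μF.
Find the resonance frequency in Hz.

Step 1 — Resonance condition Im(Z)=0 gives ω₀ = 1/√(LC).
Step 2 — ω₀ = 1/√(0.05·2.78e-08) = 2.682e+04 rad/s.
Step 3 — f₀ = ω₀/(2π) = 4269 Hz.

f₀ = 4269 Hz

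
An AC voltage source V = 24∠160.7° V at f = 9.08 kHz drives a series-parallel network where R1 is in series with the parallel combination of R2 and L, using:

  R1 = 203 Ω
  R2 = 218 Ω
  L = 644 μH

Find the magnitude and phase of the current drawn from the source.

Step 1 — Angular frequency: ω = 2π·f = 2π·9080 = 5.705e+04 rad/s.
Step 2 — Component impedances:
  R1: Z = R = 203 Ω
  R2: Z = R = 218 Ω
  L: Z = jωL = j·5.705e+04·0.000644 = 0 + j36.74 Ω
Step 3 — Parallel branch: R2 || L = 1/(1/R2 + 1/L) = 6.021 + j35.73 Ω.
Step 4 — Series with R1: Z_total = R1 + (R2 || L) = 209 + j35.73 Ω = 212.1∠9.7° Ω.
Step 5 — Source phasor: V = 24∠160.7° V = -22.65 + j7.932 V.
Step 6 — Ohm's law: I = V / Z_total = (-22.65 + j7.932) / (209 + j35.73) = -0.09899 + j0.05487 A.
Step 7 — Convert to polar: |I| = 0.1132 A, ∠I = 151.0°.

I = 0.1132∠151.0° A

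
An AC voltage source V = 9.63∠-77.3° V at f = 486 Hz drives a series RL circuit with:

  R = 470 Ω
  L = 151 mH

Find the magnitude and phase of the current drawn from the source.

Step 1 — Angular frequency: ω = 2π·f = 2π·486 = 3054 rad/s.
Step 2 — Component impedances:
  R: Z = R = 470 Ω
  L: Z = jωL = j·3054·0.151 = 0 + j461.1 Ω
Step 3 — Series combination: Z_total = R + L = 470 + j461.1 Ω = 658.4∠44.5° Ω.
Step 4 — Source phasor: V = 9.63∠-77.3° V = 2.117 - j9.394 V.
Step 5 — Ohm's law: I = V / Z_total = (2.117 - j9.394) / (470 + j461.1) = -0.007697 - j0.01244 A.
Step 6 — Convert to polar: |I| = 0.01463 A, ∠I = -121.8°.

I = 0.01463∠-121.8° A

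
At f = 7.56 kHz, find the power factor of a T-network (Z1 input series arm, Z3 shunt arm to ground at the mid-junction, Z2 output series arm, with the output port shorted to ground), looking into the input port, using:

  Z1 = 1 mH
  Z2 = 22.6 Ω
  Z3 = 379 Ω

Step 1 — Angular frequency: ω = 2π·f = 2π·7560 = 4.75e+04 rad/s.
Step 2 — Component impedances:
  Z1: Z = jωL = j·4.75e+04·0.001 = 0 + j47.5 Ω
  Z2: Z = R = 22.6 Ω
  Z3: Z = R = 379 Ω
Step 3 — With the output port shorted to ground, the output series arm Z2 runs from the junction to ground; the shunt arm Z3 also runs from the junction to ground. They appear in parallel: Z3 || Z2 = 21.33 Ω.
Step 4 — Series with input arm Z1: Z_in = Z1 + (Z3 || Z2) = 21.33 + j47.5 Ω = 52.07∠65.8° Ω.
Step 5 — Power factor: PF = cos(φ) = Re(Z)/|Z| = 21.33/52.07 = 0.4096.
Step 6 — Type: Im(Z) = 47.5 ⇒ lagging (phase φ = 65.8°).

PF = 0.4096 (lagging, φ = 65.8°)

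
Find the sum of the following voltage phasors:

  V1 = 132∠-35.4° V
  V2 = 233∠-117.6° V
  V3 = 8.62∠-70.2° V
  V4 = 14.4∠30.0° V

Step 1 — Convert each phasor to rectangular form:
  V1 = 132·(cos(-35.4°) + j·sin(-35.4°)) = 107.6 - j76.47 V
  V2 = 233·(cos(-117.6°) + j·sin(-117.6°)) = -107.9 - j206.5 V
  V3 = 8.62·(cos(-70.2°) + j·sin(-70.2°)) = 2.92 - j8.11 V
  V4 = 14.4·(cos(30.0°) + j·sin(30.0°)) = 12.47 + j7.2 V
Step 2 — Sum components: V_total = 15.04 - j283.9 V.
Step 3 — Convert to polar: |V_total| = 284.3 V, ∠V_total = -87.0°.

V_total = 284.3∠-87.0° V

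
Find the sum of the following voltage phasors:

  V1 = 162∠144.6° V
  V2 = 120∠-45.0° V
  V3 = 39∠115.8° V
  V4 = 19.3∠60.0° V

Step 1 — Convert each phasor to rectangular form:
  V1 = 162·(cos(144.6°) + j·sin(144.6°)) = -132.1 + j93.84 V
  V2 = 120·(cos(-45.0°) + j·sin(-45.0°)) = 84.85 - j84.85 V
  V3 = 39·(cos(115.8°) + j·sin(115.8°)) = -16.97 + j35.11 V
  V4 = 19.3·(cos(60.0°) + j·sin(60.0°)) = 9.65 + j16.71 V
Step 2 — Sum components: V_total = -54.52 + j60.82 V.
Step 3 — Convert to polar: |V_total| = 81.68 V, ∠V_total = 131.9°.

V_total = 81.68∠131.9° V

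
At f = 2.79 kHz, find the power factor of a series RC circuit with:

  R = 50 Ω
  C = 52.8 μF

Step 1 — Angular frequency: ω = 2π·f = 2π·2790 = 1.753e+04 rad/s.
Step 2 — Component impedances:
  R: Z = R = 50 Ω
  C: Z = 1/(jωC) = -j/(ω·C) = 0 - j1.08 Ω
Step 3 — Series combination: Z_total = R + C = 50 - j1.08 Ω = 50.01∠-1.2° Ω.
Step 4 — Power factor: PF = cos(φ) = Re(Z)/|Z| = 50/50.01 = 0.9998.
Step 5 — Type: Im(Z) = -1.08 ⇒ leading (phase φ = -1.2°).

PF = 0.9998 (leading, φ = -1.2°)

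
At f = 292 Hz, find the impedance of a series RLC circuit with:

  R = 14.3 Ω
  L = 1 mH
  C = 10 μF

Step 1 — Angular frequency: ω = 2π·f = 2π·292 = 1835 rad/s.
Step 2 — Component impedances:
  R: Z = R = 14.3 Ω
  L: Z = jωL = j·1835·0.001 = 0 + j1.835 Ω
  C: Z = 1/(jωC) = -j/(ω·C) = 0 - j54.51 Ω
Step 3 — Series combination: Z_total = R + L + C = 14.3 - j52.67 Ω = 54.58∠-74.8° Ω.

Z = 14.3 - j52.67 Ω = 54.58∠-74.8° Ω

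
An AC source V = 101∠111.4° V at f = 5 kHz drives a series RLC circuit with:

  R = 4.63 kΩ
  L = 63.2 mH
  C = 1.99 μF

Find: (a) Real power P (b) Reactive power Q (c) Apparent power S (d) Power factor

Step 1 — Angular frequency: ω = 2π·f = 2π·5000 = 3.142e+04 rad/s.
Step 2 — Component impedances:
  R: Z = R = 4630 Ω
  L: Z = jωL = j·3.142e+04·0.0632 = 0 + j1985 Ω
  C: Z = 1/(jωC) = -j/(ω·C) = 0 - j16 Ω
Step 3 — Series combination: Z_total = R + L + C = 4630 + j1969 Ω = 5031∠23.0° Ω.
Step 4 — Source phasor: V = 101∠111.4° V = -36.85 + j94.04 V.
Step 5 — Current: I = V / Z = 0.0005758 + j0.02007 A = 0.02007∠88.4° A.
Step 6 — Complex power: S = V·I* = 1.866 + j0.7936 VA.
Step 7 — Real power: P = Re(S) = 1.866 W.
Step 8 — Reactive power: Q = Im(S) = 0.7936 VAR.
Step 9 — Apparent power: |S| = 2.027 VA.
Step 10 — Power factor: PF = P/|S| = 0.9202 (lagging).

(a) P = 1.866 W  (b) Q = 0.7936 VAR  (c) S = 2.027 VA  (d) PF = 0.9202 (lagging)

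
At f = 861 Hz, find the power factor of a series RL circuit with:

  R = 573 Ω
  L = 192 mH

Step 1 — Angular frequency: ω = 2π·f = 2π·861 = 5410 rad/s.
Step 2 — Component impedances:
  R: Z = R = 573 Ω
  L: Z = jωL = j·5410·0.192 = 0 + j1039 Ω
Step 3 — Series combination: Z_total = R + L = 573 + j1039 Ω = 1186∠61.1° Ω.
Step 4 — Power factor: PF = cos(φ) = Re(Z)/|Z| = 573/1186.3 = 0.483.
Step 5 — Type: Im(Z) = 1039 ⇒ lagging (phase φ = 61.1°).

PF = 0.483 (lagging, φ = 61.1°)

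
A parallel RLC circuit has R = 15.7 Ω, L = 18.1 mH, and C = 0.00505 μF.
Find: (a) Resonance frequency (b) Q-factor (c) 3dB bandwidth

Step 1 — Resonance: ω₀ = 1/√(LC) = 1/√(0.0181·5.05e-09) = 1.046e+05 rad/s.
Step 2 — f₀ = ω₀/(2π) = 1.665e+04 Hz.
Step 3 — Parallel Q: Q = R/(ω₀L) = 15.7/(1.046e+05·0.0181) = 0.008293.
Step 4 — Bandwidth: Δω = ω₀/Q = 1.261e+07 rad/s; BW = Δω/(2π) = 2.007e+06 Hz.

(a) f₀ = 1.665e+04 Hz  (b) Q = 0.008293  (c) BW = 2.007e+06 Hz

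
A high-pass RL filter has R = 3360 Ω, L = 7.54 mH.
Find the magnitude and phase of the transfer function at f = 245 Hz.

Step 1 — Angular frequency: ω = 2π·245 = 1539 rad/s.
Step 2 — Transfer function: H(jω) = jωL/(R + jωL).
Step 3 — Numerator jωL = j·11.61; denominator R + jωL = 3360 + j11.61.
Step 4 — H = 1.193e-05 + j0.003454.
Step 5 — Magnitude: |H| = 0.003454 (-49.2 dB); phase: φ = 89.8°.

|H| = 0.003454 (-49.2 dB), φ = 89.8°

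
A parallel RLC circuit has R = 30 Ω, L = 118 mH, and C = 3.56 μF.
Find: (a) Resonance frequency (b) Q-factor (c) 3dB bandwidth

Step 1 — Resonance: ω₀ = 1/√(LC) = 1/√(0.118·3.56e-06) = 1543 rad/s.
Step 2 — f₀ = ω₀/(2π) = 245.6 Hz.
Step 3 — Parallel Q: Q = R/(ω₀L) = 30/(1543·0.118) = 0.1648.
Step 4 — Bandwidth: Δω = ω₀/Q = 9363 rad/s; BW = Δω/(2π) = 1490 Hz.

(a) f₀ = 245.6 Hz  (b) Q = 0.1648  (c) BW = 1490 Hz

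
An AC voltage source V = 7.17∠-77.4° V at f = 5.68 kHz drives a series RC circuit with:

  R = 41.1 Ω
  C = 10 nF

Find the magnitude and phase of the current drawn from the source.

Step 1 — Angular frequency: ω = 2π·f = 2π·5680 = 3.569e+04 rad/s.
Step 2 — Component impedances:
  R: Z = R = 41.1 Ω
  C: Z = 1/(jωC) = -j/(ω·C) = 0 - j2802 Ω
Step 3 — Series combination: Z_total = R + C = 41.1 - j2802 Ω = 2802∠-89.2° Ω.
Step 4 — Source phasor: V = 7.17∠-77.4° V = 1.564 - j6.997 V.
Step 5 — Ohm's law: I = V / Z_total = (1.564 - j6.997) / (41.1 - j2802) = 0.002505 + j0.0005215 A.
Step 6 — Convert to polar: |I| = 0.002559 A, ∠I = 11.8°.

I = 0.002559∠11.8° A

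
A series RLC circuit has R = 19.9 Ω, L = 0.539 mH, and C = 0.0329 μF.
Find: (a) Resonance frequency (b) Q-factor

Step 1 — Resonance condition Im(Z)=0 gives ω₀ = 1/√(LC).
Step 2 — ω₀ = 1/√(0.000539·3.29e-08) = 2.375e+05 rad/s.
Step 3 — f₀ = ω₀/(2π) = 3.779e+04 Hz.
Step 4 — Series Q: Q = ω₀L/R = 2.375e+05·0.000539/19.9 = 6.432.

(a) f₀ = 3.779e+04 Hz  (b) Q = 6.432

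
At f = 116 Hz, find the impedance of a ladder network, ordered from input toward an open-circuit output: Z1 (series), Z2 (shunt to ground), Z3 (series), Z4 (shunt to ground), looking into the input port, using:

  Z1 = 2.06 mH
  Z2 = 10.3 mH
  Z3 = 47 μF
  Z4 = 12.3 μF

Step 1 — Angular frequency: ω = 2π·f = 2π·116 = 728.8 rad/s.
Step 2 — Component impedances:
  Z1: Z = jωL = j·728.8·0.00206 = 0 + j1.501 Ω
  Z2: Z = jωL = j·728.8·0.0103 = 0 + j7.507 Ω
  Z3: Z = 1/(jωC) = -j/(ω·C) = 0 - j29.19 Ω
  Z4: Z = 1/(jωC) = -j/(ω·C) = 0 - j111.5 Ω
Step 3 — Ladder network (open output): work backward from the far end, alternating series and parallel combinations. Z_in = 0 + j9.432 Ω = 9.432∠90.0° Ω.

Z = 0 + j9.432 Ω = 9.432∠90.0° Ω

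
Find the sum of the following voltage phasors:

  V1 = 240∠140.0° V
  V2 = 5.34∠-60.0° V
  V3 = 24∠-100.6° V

Step 1 — Convert each phasor to rectangular form:
  V1 = 240·(cos(140.0°) + j·sin(140.0°)) = -183.9 + j154.3 V
  V2 = 5.34·(cos(-60.0°) + j·sin(-60.0°)) = 2.67 - j4.625 V
  V3 = 24·(cos(-100.6°) + j·sin(-100.6°)) = -4.415 - j23.59 V
Step 2 — Sum components: V_total = -185.6 + j126.1 V.
Step 3 — Convert to polar: |V_total| = 224.4 V, ∠V_total = 145.8°.

V_total = 224.4∠145.8° V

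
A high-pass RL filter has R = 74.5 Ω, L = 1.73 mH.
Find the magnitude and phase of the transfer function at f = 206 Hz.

Step 1 — Angular frequency: ω = 2π·206 = 1294 rad/s.
Step 2 — Transfer function: H(jω) = jωL/(R + jωL).
Step 3 — Numerator jωL = j·2.239; denominator R + jωL = 74.5 + j2.239.
Step 4 — H = 0.0009026 + j0.03003.
Step 5 — Magnitude: |H| = 0.03004 (-30.4 dB); phase: φ = 88.3°.

|H| = 0.03004 (-30.4 dB), φ = 88.3°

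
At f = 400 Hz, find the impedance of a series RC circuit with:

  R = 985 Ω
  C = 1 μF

Step 1 — Angular frequency: ω = 2π·f = 2π·400 = 2513 rad/s.
Step 2 — Component impedances:
  R: Z = R = 985 Ω
  C: Z = 1/(jωC) = -j/(ω·C) = 0 - j397.9 Ω
Step 3 — Series combination: Z_total = R + C = 985 - j397.9 Ω = 1062∠-22.0° Ω.

Z = 985 - j397.9 Ω = 1062∠-22.0° Ω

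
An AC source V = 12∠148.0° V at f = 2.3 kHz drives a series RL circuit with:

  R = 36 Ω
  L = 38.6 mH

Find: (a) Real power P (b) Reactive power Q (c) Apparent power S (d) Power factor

Step 1 — Angular frequency: ω = 2π·f = 2π·2300 = 1.445e+04 rad/s.
Step 2 — Component impedances:
  R: Z = R = 36 Ω
  L: Z = jωL = j·1.445e+04·0.0386 = 0 + j557.8 Ω
Step 3 — Series combination: Z_total = R + L = 36 + j557.8 Ω = 559∠86.3° Ω.
Step 4 — Source phasor: V = 12∠148.0° V = -10.18 + j6.359 V.
Step 5 — Current: I = V / Z = 0.01018 + j0.0189 A = 0.02147∠61.7° A.
Step 6 — Complex power: S = V·I* = 0.01659 + j0.2571 VA.
Step 7 — Real power: P = Re(S) = 0.01659 W.
Step 8 — Reactive power: Q = Im(S) = 0.2571 VAR.
Step 9 — Apparent power: |S| = 0.2576 VA.
Step 10 — Power factor: PF = P/|S| = 0.0644 (lagging).

(a) P = 0.01659 W  (b) Q = 0.2571 VAR  (c) S = 0.2576 VA  (d) PF = 0.0644 (lagging)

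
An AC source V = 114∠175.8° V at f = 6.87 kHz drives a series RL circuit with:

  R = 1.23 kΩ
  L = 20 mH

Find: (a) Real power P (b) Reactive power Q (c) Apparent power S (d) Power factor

Step 1 — Angular frequency: ω = 2π·f = 2π·6870 = 4.317e+04 rad/s.
Step 2 — Component impedances:
  R: Z = R = 1230 Ω
  L: Z = jωL = j·4.317e+04·0.02 = 0 + j863.3 Ω
Step 3 — Series combination: Z_total = R + L = 1230 + j863.3 Ω = 1503∠35.1° Ω.
Step 4 — Source phasor: V = 114∠175.8° V = -113.7 + j8.349 V.
Step 5 — Current: I = V / Z = -0.05873 + j0.04801 A = 0.07586∠140.7° A.
Step 6 — Complex power: S = V·I* = 7.079 + j4.968 VA.
Step 7 — Real power: P = Re(S) = 7.079 W.
Step 8 — Reactive power: Q = Im(S) = 4.968 VAR.
Step 9 — Apparent power: |S| = 8.648 VA.
Step 10 — Power factor: PF = P/|S| = 0.8185 (lagging).

(a) P = 7.079 W  (b) Q = 4.968 VAR  (c) S = 8.648 VA  (d) PF = 0.8185 (lagging)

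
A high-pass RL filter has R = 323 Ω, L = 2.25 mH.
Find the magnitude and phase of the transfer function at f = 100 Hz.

Step 1 — Angular frequency: ω = 2π·100 = 628.3 rad/s.
Step 2 — Transfer function: H(jω) = jωL/(R + jωL).
Step 3 — Numerator jωL = j·1.414; denominator R + jωL = 323 + j1.414.
Step 4 — H = 1.916e-05 + j0.004377.
Step 5 — Magnitude: |H| = 0.004377 (-47.2 dB); phase: φ = 89.7°.

|H| = 0.004377 (-47.2 dB), φ = 89.7°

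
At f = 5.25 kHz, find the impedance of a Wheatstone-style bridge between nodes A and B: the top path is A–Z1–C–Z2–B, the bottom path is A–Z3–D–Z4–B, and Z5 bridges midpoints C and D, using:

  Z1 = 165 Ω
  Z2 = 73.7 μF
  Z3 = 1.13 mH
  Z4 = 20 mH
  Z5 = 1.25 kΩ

Step 1 — Angular frequency: ω = 2π·f = 2π·5250 = 3.299e+04 rad/s.
Step 2 — Component impedances:
  Z1: Z = R = 165 Ω
  Z2: Z = 1/(jωC) = -j/(ω·C) = 0 - j0.4113 Ω
  Z3: Z = jωL = j·3.299e+04·0.00113 = 0 + j37.27 Ω
  Z4: Z = jωL = j·3.299e+04·0.02 = 0 + j659.7 Ω
  Z5: Z = R = 1250 Ω
Step 3 — Bridge requires nodal analysis (the Z5 bridge couples midpoints C and D, so the two paths cannot be reduced to a simple series/parallel combination). Setting node B to ground and injecting 1 A at node A, the 3-node admittance system at A, C, D solves to V_A = Z_AB = 141.2 + j29.92 Ω = 144.4∠12.0° Ω.

Z = 141.2 + j29.92 Ω = 144.4∠12.0° Ω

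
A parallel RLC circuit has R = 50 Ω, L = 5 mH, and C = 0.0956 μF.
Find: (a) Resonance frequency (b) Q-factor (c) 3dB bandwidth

Step 1 — Resonance: ω₀ = 1/√(LC) = 1/√(0.005·9.56e-08) = 4.574e+04 rad/s.
Step 2 — f₀ = ω₀/(2π) = 7280 Hz.
Step 3 — Parallel Q: Q = R/(ω₀L) = 50/(4.574e+04·0.005) = 0.2186.
Step 4 — Bandwidth: Δω = ω₀/Q = 2.092e+05 rad/s; BW = Δω/(2π) = 3.33e+04 Hz.

(a) f₀ = 7280 Hz  (b) Q = 0.2186  (c) BW = 3.33e+04 Hz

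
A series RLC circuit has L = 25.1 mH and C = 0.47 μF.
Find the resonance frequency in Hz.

Step 1 — Resonance condition Im(Z)=0 gives ω₀ = 1/√(LC).
Step 2 — ω₀ = 1/√(0.0251·4.7e-07) = 9207 rad/s.
Step 3 — f₀ = ω₀/(2π) = 1465 Hz.

f₀ = 1465 Hz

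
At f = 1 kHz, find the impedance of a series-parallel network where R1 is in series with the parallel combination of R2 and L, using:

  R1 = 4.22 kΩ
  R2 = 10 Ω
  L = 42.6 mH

Step 1 — Angular frequency: ω = 2π·f = 2π·1000 = 6283 rad/s.
Step 2 — Component impedances:
  R1: Z = R = 4220 Ω
  R2: Z = R = 10 Ω
  L: Z = jωL = j·6283·0.0426 = 0 + j267.7 Ω
Step 3 — Parallel branch: R2 || L = 1/(1/R2 + 1/L) = 9.986 + j0.3731 Ω.
Step 4 — Series with R1: Z_total = R1 + (R2 || L) = 4230 + j0.3731 Ω = 4230∠0.0° Ω.

Z = 4230 + j0.3731 Ω = 4230∠0.0° Ω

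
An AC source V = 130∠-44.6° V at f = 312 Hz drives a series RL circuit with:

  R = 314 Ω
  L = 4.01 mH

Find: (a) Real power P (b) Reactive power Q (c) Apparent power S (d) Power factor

Step 1 — Angular frequency: ω = 2π·f = 2π·312 = 1960 rad/s.
Step 2 — Component impedances:
  R: Z = R = 314 Ω
  L: Z = jωL = j·1960·0.00401 = 0 + j7.861 Ω
Step 3 — Series combination: Z_total = R + L = 314 + j7.861 Ω = 314.1∠1.4° Ω.
Step 4 — Source phasor: V = 130∠-44.6° V = 92.56 - j91.28 V.
Step 5 — Current: I = V / Z = 0.2873 - j0.2979 A = 0.4139∠-46.0° A.
Step 6 — Complex power: S = V·I* = 53.79 + j1.347 VA.
Step 7 — Real power: P = Re(S) = 53.79 W.
Step 8 — Reactive power: Q = Im(S) = 1.347 VAR.
Step 9 — Apparent power: |S| = 53.8 VA.
Step 10 — Power factor: PF = P/|S| = 0.9997 (lagging).

(a) P = 53.79 W  (b) Q = 1.347 VAR  (c) S = 53.8 VA  (d) PF = 0.9997 (lagging)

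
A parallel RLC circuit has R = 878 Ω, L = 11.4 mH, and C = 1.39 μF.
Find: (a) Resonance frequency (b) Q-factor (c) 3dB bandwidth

Step 1 — Resonance: ω₀ = 1/√(LC) = 1/√(0.0114·1.39e-06) = 7944 rad/s.
Step 2 — f₀ = ω₀/(2π) = 1264 Hz.
Step 3 — Parallel Q: Q = R/(ω₀L) = 878/(7944·0.0114) = 9.695.
Step 4 — Bandwidth: Δω = ω₀/Q = 819.4 rad/s; BW = Δω/(2π) = 130.4 Hz.

(a) f₀ = 1264 Hz  (b) Q = 9.695  (c) BW = 130.4 Hz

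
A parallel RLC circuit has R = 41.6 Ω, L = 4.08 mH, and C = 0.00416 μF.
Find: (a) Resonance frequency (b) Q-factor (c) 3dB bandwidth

Step 1 — Resonance: ω₀ = 1/√(LC) = 1/√(0.00408·4.16e-09) = 2.427e+05 rad/s.
Step 2 — f₀ = ω₀/(2π) = 3.863e+04 Hz.
Step 3 — Parallel Q: Q = R/(ω₀L) = 41.6/(2.427e+05·0.00408) = 0.04201.
Step 4 — Bandwidth: Δω = ω₀/Q = 5.778e+06 rad/s; BW = Δω/(2π) = 9.197e+05 Hz.

(a) f₀ = 3.863e+04 Hz  (b) Q = 0.04201  (c) BW = 9.197e+05 Hz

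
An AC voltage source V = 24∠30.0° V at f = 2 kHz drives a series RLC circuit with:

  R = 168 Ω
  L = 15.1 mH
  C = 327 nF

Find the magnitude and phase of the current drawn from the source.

Step 1 — Angular frequency: ω = 2π·f = 2π·2000 = 1.257e+04 rad/s.
Step 2 — Component impedances:
  R: Z = R = 168 Ω
  L: Z = jωL = j·1.257e+04·0.0151 = 0 + j189.8 Ω
  C: Z = 1/(jωC) = -j/(ω·C) = 0 - j243.4 Ω
Step 3 — Series combination: Z_total = R + L + C = 168 - j53.6 Ω = 176.3∠-17.7° Ω.
Step 4 — Source phasor: V = 24∠30.0° V = 20.78 + j12 V.
Step 5 — Ohm's law: I = V / Z_total = (20.78 + j12) / (168 - j53.6) = 0.0916 + j0.1007 A.
Step 6 — Convert to polar: |I| = 0.1361 A, ∠I = 47.7°.

I = 0.1361∠47.7° A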